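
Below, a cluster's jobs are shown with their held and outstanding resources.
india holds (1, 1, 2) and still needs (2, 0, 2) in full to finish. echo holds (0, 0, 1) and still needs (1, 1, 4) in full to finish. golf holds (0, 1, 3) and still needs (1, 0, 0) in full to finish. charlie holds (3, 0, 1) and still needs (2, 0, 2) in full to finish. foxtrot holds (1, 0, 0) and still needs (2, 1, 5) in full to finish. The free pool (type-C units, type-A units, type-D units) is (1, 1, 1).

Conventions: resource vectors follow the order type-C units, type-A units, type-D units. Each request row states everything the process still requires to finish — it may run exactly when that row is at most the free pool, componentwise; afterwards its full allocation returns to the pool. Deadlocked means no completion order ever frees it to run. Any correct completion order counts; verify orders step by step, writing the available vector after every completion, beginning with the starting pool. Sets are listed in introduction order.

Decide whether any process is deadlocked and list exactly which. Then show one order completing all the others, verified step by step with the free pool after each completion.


Deadlocked: india, charlie and foxtrot.
Key observation: the pool after golf, echo is (1, 2, 5); every surviving request exceeds it in type-C units, so progress ends there.
The rest can finish in the order golf, echo. Walking it through:
  pool = (1, 1, 1)
  golf: need (1, 0, 0) fits (1, 1, 1); releases (0, 1, 3), pool now (1, 2, 4)
  echo: need (1, 1, 4) fits (1, 2, 4); releases (0, 0, 1), pool now (1, 2, 5)
The stuck group stays short no matter what:
  blocked: india wants (2, 0, 2), pool (1, 2, 5) — not enough type-C units
  blocked: charlie wants (2, 0, 2), pool (1, 2, 5) — not enough type-C units
  blocked: foxtrot wants (2, 1, 5), pool (1, 2, 5) — not enough type-C units


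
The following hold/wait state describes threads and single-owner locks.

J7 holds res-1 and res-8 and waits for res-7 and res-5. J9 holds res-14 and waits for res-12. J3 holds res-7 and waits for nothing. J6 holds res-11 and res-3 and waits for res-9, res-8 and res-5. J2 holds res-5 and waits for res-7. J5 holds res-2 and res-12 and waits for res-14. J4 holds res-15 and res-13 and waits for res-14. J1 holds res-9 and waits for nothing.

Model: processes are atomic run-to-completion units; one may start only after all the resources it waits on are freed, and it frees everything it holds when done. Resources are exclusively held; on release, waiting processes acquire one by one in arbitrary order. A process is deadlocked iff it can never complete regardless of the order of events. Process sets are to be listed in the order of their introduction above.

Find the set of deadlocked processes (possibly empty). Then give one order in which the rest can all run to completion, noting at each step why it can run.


The deadlocked set is J9, J5 and J4.
Key observation: the cycle J9 -> J5 -> J9 can never break — each member waits on the next; J4 waits into the deadlock from upstream.
The rest can finish in the order J3, J1, J2, J7, J6.
Verifying each step:
  J3 waits on nothing -> runs at once and releases res-7
  J1 waits on nothing -> runs at once and releases res-9
  run J2 (all its waits — res-7 — are resolved); releases res-5
  run J7 (all its waits — res-7 and res-5 — are resolved); releases res-1 and res-8
  run J6 (all its waits — res-9, res-8 and res-5 — are resolved); releases res-11 and res-3


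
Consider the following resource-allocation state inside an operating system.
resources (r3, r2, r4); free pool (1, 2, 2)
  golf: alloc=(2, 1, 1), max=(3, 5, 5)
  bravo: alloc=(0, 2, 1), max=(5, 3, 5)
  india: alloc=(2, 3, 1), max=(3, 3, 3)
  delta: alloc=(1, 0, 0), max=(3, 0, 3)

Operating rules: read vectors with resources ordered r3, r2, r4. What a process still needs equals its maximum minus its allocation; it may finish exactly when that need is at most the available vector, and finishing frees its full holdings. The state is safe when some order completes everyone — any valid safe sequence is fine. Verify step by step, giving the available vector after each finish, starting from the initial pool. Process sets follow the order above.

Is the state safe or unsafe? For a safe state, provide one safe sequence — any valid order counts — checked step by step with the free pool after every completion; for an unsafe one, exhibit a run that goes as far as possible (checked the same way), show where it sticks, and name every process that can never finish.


The state is UNSAFE.
Key observation: even finishing india, delta leaves just (4, 5, 3) free — too little r4 for any of the remaining processes.
The run india, delta cannot be extended any further. Walking it through:
  pool = (1, 2, 2)
  run india (needs (1, 0, 2), free (1, 2, 2)); after release of (2, 3, 1) the pool is (3, 5, 3)
  run delta (needs (2, 0, 3), free (3, 5, 3)); after release of (1, 0, 0) the pool is (4, 5, 3)
  golf still needs (1, 4, 4) but only (4, 5, 3) is free — short on r4
  bravo still needs (5, 1, 4) but only (4, 5, 3) is free — short on r3 and r4
Permanently blocked: golf and bravo.


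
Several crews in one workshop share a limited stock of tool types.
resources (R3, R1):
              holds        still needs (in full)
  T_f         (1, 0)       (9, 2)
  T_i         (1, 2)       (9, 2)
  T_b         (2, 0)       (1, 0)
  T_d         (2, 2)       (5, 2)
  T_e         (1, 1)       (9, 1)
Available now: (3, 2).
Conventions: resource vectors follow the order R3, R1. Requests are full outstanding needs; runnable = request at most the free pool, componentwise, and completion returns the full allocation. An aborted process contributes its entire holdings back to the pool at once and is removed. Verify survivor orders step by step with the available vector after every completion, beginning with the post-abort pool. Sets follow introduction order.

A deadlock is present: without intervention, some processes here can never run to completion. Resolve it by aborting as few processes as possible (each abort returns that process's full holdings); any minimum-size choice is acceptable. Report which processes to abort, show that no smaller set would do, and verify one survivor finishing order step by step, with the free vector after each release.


Minimum abort set: T_f and T_e.
Key observation: T_i was stuck for good until T_f and T_e gave back (2, 1); in the order shown it finishes at step 3.
No one abort is enough; case by case: T_f alone leaves T_i blocked (short on R3); T_i alone leaves T_f blocked (short on R3); T_b alone leaves T_f blocked (short on R3); T_d alone leaves T_f blocked (short on R3); T_e alone leaves T_f blocked (short on R3).
The survivors complete as T_d, T_b, T_i. Step-by-step check (starting from the post-abort pool):
  pool = (5, 3)
  T_d needs (5, 2) <= (5, 3) -> finishes; pool += (2, 2) = (7, 5)
  T_b needs (1, 0) <= (7, 5) -> finishes; pool += (2, 0) = (9, 5)
  T_i needs (9, 2) <= (9, 5) -> finishes; pool += (1, 2) = (10, 7)


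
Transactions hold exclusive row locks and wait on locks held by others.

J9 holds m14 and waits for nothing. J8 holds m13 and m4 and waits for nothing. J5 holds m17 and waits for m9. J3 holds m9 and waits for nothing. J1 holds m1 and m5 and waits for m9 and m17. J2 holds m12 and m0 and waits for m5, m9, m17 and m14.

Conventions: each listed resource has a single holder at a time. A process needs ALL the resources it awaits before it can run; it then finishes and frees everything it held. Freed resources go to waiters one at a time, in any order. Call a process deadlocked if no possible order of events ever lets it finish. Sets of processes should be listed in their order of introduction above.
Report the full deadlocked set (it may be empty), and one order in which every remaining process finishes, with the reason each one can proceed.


The deadlocked set is empty.
Key observation: although several processes wait, no cycle exists — each chain bottoms out at a free runner.
One completion order for the rest: J3, J5, J1, J9, J8, J2.
Step-by-step check:
  J3: no waits; runs immediately, freeing m9
  run J5 (all its waits — m9 — are resolved); releases m17
  run J1 (all its waits — m9 and m17 — are resolved); releases m1 and m5
  J9: no waits; runs immediately, freeing m14
  J8: no waits; runs immediately, freeing m13 and m4
  run J2 (all its waits — m5, m9, m17 and m14 — are resolved); releases m12 and m0


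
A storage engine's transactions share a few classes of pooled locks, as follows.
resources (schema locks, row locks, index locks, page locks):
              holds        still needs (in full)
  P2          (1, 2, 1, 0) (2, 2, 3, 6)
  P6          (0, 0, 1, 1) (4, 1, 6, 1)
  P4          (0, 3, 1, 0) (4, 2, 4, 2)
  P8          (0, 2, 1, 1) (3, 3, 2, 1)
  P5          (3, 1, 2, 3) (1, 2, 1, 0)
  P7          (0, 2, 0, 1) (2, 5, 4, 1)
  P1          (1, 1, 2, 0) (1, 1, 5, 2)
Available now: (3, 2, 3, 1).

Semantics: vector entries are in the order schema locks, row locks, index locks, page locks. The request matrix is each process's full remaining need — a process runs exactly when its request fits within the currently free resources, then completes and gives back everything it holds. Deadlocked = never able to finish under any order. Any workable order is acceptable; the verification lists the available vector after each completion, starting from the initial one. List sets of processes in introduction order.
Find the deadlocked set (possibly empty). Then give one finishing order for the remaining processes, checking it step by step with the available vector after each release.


No process is deadlocked.
Key observation: P5 leads a chain of completions in which each release enables another process.
The rest can finish in the order P5, P8, P1, P4, P6, P7, P2. Walking it through:
  pool = (3, 2, 3, 1)
  run P5 (needs (1, 2, 1, 0), free (3, 2, 3, 1)); after release of (3, 1, 2, 3) the pool is (6, 3, 5, 4)
  run P8 (needs (3, 3, 2, 1), free (6, 3, 5, 4)); after release of (0, 2, 1, 1) the pool is (6, 5, 6, 5)
  run P1 (needs (1, 1, 5, 2), free (6, 5, 6, 5)); after release of (1, 1, 2, 0) the pool is (7, 6, 8, 5)
  run P4 (needs (4, 2, 4, 2), free (7, 6, 8, 5)); after release of (0, 3, 1, 0) the pool is (7, 9, 9, 5)
  run P6 (needs (4, 1, 6, 1), free (7, 9, 9, 5)); after release of (0, 0, 1, 1) the pool is (7, 9, 10, 6)
  run P7 (needs (2, 5, 4, 1), free (7, 9, 10, 6)); after release of (0, 2, 0, 1) the pool is (7, 11, 10, 7)
  run P2 (needs (2, 2, 3, 6), free (7, 11, 10, 7)); after release of (1, 2, 1, 0) the pool is (8, 13, 11, 7)


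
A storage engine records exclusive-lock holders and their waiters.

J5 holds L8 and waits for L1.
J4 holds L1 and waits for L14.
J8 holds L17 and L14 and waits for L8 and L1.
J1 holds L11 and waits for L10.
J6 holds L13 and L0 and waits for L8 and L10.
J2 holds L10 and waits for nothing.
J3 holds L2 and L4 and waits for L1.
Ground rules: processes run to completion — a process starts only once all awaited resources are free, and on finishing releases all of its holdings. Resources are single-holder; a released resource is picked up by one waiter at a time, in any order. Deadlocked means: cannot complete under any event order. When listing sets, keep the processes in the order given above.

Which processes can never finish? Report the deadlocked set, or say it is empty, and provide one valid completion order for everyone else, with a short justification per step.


The deadlocked set is J5, J4, J8, J6 and J3.
Key observation: the knot is the closed ring of waits J5 -> J4 -> J8 -> J5; J6 and J3 wait into the deadlock from upstream.
One completion order for the rest: J2, J1.
Check, step by step:
  run J2 (it waits on nothing); releases L10
  J1 waits on L10 — all released -> runs and releases L11


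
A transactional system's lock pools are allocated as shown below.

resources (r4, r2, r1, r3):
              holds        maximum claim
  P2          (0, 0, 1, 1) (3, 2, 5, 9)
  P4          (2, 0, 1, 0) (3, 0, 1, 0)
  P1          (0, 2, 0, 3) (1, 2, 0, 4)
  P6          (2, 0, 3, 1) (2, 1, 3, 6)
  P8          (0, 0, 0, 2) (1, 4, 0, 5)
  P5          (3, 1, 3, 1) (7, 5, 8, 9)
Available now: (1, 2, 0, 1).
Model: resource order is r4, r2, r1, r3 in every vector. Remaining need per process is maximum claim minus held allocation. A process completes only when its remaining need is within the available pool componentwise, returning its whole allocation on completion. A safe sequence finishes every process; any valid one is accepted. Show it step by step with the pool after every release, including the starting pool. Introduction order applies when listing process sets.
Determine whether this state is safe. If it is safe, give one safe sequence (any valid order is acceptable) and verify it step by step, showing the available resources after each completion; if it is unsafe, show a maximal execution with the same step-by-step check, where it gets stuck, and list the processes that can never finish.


UNSAFE.
Key observation: after P1, P4, P8, P6 complete, (5, 4, 4, 7) is the best the pool ever gets, yet each leftover process wants more r3.
The run P1, P4, P8, P6 cannot be extended any further. Verifying each step:
  pool = (1, 2, 0, 1)
  P1 needs (1, 0, 0, 1) <= (1, 2, 0, 1) -> finishes; pool += (0, 2, 0, 3) = (1, 4, 0, 4)
  P4 needs (1, 0, 0, 0) <= (1, 4, 0, 4) -> finishes; pool += (2, 0, 1, 0) = (3, 4, 1, 4)
  P8 needs (1, 4, 0, 3) <= (3, 4, 1, 4) -> finishes; pool += (0, 0, 0, 2) = (3, 4, 1, 6)
  P6 needs (0, 1, 0, 5) <= (3, 4, 1, 6) -> finishes; pool += (2, 0, 3, 1) = (5, 4, 4, 7)
  P2 still needs (3, 2, 4, 8) but only (5, 4, 4, 7) is free — short on r3
  P5 still needs (4, 4, 5, 8) but only (5, 4, 4, 7) is free — short on r1 and r3
Never able to finish: P2 and P5.


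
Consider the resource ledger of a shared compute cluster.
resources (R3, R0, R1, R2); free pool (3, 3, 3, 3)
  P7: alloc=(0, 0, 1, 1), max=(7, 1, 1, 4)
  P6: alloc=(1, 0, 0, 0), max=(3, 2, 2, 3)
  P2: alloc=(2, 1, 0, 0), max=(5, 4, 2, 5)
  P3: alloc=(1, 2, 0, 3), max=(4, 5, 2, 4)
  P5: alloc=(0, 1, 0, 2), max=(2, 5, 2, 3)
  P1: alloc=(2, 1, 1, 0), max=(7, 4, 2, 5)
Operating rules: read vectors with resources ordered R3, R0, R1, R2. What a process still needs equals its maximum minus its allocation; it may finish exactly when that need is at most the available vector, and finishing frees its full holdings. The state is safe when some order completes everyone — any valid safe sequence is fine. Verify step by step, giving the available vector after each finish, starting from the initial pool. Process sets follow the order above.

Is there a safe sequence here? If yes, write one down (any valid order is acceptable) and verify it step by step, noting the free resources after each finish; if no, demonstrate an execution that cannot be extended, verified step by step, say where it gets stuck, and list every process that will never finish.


The state is SAFE; one workable sequence: P3, P2, P1, P6, P5, P7.
Key observation: at P3 the run first touches a limit — (3, 3, 2, 1) against (3, 3, 3, 3), exact on a resource it actually requests.
Step-by-step check:
  pool = (3, 3, 3, 3)
  run P3 (needs (3, 3, 2, 1), free (3, 3, 3, 3)); after release of (1, 2, 0, 3) the pool is (4, 5, 3, 6)
  run P2 (needs (3, 3, 2, 5), free (4, 5, 3, 6)); after release of (2, 1, 0, 0) the pool is (6, 6, 3, 6)
  run P1 (needs (5, 3, 1, 5), free (6, 6, 3, 6)); after release of (2, 1, 1, 0) the pool is (8, 7, 4, 6)
  run P6 (needs (2, 2, 2, 3), free (8, 7, 4, 6)); after release of (1, 0, 0, 0) the pool is (9, 7, 4, 6)
  run P5 (needs (2, 4, 2, 1), free (9, 7, 4, 6)); after release of (0, 1, 0, 2) the pool is (9, 8, 4, 8)
  run P7 (needs (7, 1, 0, 3), free (9, 8, 4, 8)); after release of (0, 0, 1, 1) the pool is (9, 8, 5, 9)


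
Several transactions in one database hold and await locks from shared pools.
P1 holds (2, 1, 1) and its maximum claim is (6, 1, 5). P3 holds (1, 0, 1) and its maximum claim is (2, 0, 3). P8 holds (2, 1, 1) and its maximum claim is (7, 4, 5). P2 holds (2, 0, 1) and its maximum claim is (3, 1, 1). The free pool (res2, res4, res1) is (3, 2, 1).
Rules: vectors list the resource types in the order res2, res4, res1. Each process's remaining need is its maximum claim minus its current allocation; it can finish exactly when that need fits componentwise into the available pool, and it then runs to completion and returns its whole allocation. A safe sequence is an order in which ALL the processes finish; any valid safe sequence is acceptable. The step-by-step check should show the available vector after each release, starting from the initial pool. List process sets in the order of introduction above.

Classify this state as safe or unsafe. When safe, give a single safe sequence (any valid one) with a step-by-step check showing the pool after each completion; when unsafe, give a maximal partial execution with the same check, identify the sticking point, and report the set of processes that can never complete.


The state is UNSAFE.
Key observation: no order helps: past P2, P3, the free pool tops out at (6, 2, 3), below what each blocked process needs in res1.
Going as far as possible: P2, P3; after that, nothing fits. Verifying each step:
  pool = (3, 2, 1)
  P2: need (1, 1, 0) fits (3, 2, 1); releases (2, 0, 1), pool now (5, 2, 2)
  P3: need (1, 0, 2) fits (5, 2, 2); releases (1, 0, 1), pool now (6, 2, 3)
  P1 still needs (4, 0, 4) but only (6, 2, 3) is free — short on res1
  P8 still needs (5, 3, 4) but only (6, 2, 3) is free — short on res4 and res1
Permanently blocked: P1 and P8.


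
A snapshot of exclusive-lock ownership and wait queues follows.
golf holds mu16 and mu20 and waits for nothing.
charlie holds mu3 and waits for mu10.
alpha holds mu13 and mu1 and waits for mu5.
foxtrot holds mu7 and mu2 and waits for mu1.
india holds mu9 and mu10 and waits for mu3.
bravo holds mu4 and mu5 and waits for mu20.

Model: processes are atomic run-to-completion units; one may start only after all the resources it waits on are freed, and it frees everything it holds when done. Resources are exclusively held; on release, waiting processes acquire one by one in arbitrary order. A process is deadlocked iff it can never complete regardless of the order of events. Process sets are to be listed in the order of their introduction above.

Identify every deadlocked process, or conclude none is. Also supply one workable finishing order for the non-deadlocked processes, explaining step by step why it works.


Deadlocked: charlie and india.
Key observation: the waits loop around charlie -> india -> charlie with no way out; no other process is dragged down with it.
One completion order for the rest: golf, bravo, alpha, foxtrot.
Check, step by step:
  golf waits on nothing -> runs at once and releases mu16 and mu20
  bravo: everything it awaited (mu20) is free; runs, freeing mu4 and mu5
  alpha: everything it awaited (mu5) is free; runs, freeing mu13 and mu1
  foxtrot: everything it awaited (mu1) is free; runs, freeing mu7 and mu2


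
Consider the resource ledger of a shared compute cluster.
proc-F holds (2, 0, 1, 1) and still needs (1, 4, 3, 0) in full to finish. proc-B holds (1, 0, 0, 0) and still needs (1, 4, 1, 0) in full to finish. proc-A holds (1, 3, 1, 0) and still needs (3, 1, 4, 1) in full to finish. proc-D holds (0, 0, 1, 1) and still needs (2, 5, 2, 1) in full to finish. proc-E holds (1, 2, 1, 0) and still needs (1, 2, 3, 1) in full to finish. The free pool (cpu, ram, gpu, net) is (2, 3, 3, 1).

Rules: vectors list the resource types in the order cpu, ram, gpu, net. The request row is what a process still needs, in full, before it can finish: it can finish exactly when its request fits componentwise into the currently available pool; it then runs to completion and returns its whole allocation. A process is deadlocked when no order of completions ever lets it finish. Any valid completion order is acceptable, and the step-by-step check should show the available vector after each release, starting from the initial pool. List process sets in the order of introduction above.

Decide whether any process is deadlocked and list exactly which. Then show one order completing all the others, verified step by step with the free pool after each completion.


No process is deadlocked.
Key observation: starting with proc-E, each completion frees enough for the next — no one is permanently blocked.
The rest can finish in the order proc-E, proc-B, proc-D, proc-F, proc-A. Check, step by step:
  pool = (2, 3, 3, 1)
  run proc-E (needs (1, 2, 3, 1), free (2, 3, 3, 1)); after release of (1, 2, 1, 0) the pool is (3, 5, 4, 1)
  run proc-B (needs (1, 4, 1, 0), free (3, 5, 4, 1)); after release of (1, 0, 0, 0) the pool is (4, 5, 4, 1)
  run proc-D (needs (2, 5, 2, 1), free (4, 5, 4, 1)); after release of (0, 0, 1, 1) the pool is (4, 5, 5, 2)
  run proc-F (needs (1, 4, 3, 0), free (4, 5, 5, 2)); after release of (2, 0, 1, 1) the pool is (6, 5, 6, 3)
  run proc-A (needs (3, 1, 4, 1), free (6, 5, 6, 3)); after release of (1, 3, 1, 0) the pool is (7, 8, 7, 3)


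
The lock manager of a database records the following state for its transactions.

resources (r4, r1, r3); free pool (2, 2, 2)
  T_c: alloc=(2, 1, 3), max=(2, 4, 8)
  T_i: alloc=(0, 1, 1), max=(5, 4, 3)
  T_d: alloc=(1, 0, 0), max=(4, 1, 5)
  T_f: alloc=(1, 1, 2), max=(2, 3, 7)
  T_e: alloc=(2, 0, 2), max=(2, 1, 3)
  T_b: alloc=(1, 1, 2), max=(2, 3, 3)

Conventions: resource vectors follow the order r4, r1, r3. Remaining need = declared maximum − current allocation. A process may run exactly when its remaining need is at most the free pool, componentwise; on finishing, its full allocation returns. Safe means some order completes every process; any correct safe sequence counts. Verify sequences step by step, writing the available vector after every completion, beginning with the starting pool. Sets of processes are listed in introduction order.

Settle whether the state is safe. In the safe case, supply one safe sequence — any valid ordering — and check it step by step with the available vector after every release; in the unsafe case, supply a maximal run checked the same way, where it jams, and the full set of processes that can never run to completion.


SAFE, for example via the order T_b, T_e, T_i, T_c, T_d, T_f.
Key observation: at T_b the run first touches a limit — (1, 2, 1) against (2, 2, 2), exact on a resource it actually requests.
Step-by-step check:
  pool = (2, 2, 2)
  run T_b (needs (1, 2, 1), free (2, 2, 2)); after release of (1, 1, 2) the pool is (3, 3, 4)
  run T_e (needs (0, 1, 1), free (3, 3, 4)); after release of (2, 0, 2) the pool is (5, 3, 6)
  run T_i (needs (5, 3, 2), free (5, 3, 6)); after release of (0, 1, 1) the pool is (5, 4, 7)
  run T_c (needs (0, 3, 5), free (5, 4, 7)); after release of (2, 1, 3) the pool is (7, 5, 10)
  run T_d (needs (3, 1, 5), free (7, 5, 10)); after release of (1, 0, 0) the pool is (8, 5, 10)
  run T_f (needs (1, 2, 5), free (8, 5, 10)); after release of (1, 1, 2) the pool is (9, 6, 12)


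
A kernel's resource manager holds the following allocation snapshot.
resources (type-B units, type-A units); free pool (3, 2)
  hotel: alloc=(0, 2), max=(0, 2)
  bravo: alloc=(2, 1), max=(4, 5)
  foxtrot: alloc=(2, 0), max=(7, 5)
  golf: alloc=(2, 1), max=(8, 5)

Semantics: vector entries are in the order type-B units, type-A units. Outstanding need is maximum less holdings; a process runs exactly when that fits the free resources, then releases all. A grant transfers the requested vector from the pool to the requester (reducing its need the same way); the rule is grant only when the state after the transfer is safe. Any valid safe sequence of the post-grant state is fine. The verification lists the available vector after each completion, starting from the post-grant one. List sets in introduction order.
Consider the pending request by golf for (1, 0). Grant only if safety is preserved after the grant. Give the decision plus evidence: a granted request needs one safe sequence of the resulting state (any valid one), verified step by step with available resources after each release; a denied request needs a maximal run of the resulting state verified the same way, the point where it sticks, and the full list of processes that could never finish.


DENY — the pretend-granted state is unsafe.
Key observation: even finishing hotel, bravo leaves just (4, 5) free — too little type-B units for any of the remaining processes.
On the post-grant state, hotel, bravo is a maximal run — nothing extends it. Step-by-step check:
  pool = (2, 2)
  hotel needs (0, 0) <= (2, 2) -> finishes; pool += (0, 2) = (2, 4)
  bravo needs (2, 4) <= (2, 4) -> finishes; pool += (2, 1) = (4, 5)
  foxtrot still needs (5, 5) but only (4, 5) is free — short on type-B units
  golf still needs (5, 4) but only (4, 5) is free — short on type-B units
Post-grant, the permanently blocked set is foxtrot and golf.


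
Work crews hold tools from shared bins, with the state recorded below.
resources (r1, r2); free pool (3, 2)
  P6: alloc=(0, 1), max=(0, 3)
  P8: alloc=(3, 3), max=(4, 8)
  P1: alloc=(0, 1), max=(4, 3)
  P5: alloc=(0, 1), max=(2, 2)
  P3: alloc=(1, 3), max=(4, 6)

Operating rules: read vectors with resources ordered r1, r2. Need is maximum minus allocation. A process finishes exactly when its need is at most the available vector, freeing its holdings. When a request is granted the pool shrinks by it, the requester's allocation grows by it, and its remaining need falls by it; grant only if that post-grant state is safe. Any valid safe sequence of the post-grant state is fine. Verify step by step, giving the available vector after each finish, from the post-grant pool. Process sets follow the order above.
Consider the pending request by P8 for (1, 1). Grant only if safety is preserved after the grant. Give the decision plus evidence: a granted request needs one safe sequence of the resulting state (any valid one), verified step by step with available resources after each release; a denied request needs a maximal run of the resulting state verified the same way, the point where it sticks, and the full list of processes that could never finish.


DENY. Granting would leave the state unsafe.
Key observation: after P5, P6 the pool peaks at (2, 3), and each blocked process is short somewhere: P8 on r2; P1 on r1; P3 on r1.
On the post-grant state, P5, P6 is a maximal run — nothing extends it. Walking it through:
  pool = (2, 1)
  P5: need (2, 1) fits (2, 1); releases (0, 1), pool now (2, 2)
  P6: need (0, 2) fits (2, 2); releases (0, 1), pool now (2, 3)
  blocked: P8 wants (0, 4), pool (2, 3) — not enough r2
  blocked: P1 wants (4, 2), pool (2, 3) — not enough r1
  blocked: P3 wants (3, 3), pool (2, 3) — not enough r1
Had the request been granted, P8, P1 and P3 could never finish.


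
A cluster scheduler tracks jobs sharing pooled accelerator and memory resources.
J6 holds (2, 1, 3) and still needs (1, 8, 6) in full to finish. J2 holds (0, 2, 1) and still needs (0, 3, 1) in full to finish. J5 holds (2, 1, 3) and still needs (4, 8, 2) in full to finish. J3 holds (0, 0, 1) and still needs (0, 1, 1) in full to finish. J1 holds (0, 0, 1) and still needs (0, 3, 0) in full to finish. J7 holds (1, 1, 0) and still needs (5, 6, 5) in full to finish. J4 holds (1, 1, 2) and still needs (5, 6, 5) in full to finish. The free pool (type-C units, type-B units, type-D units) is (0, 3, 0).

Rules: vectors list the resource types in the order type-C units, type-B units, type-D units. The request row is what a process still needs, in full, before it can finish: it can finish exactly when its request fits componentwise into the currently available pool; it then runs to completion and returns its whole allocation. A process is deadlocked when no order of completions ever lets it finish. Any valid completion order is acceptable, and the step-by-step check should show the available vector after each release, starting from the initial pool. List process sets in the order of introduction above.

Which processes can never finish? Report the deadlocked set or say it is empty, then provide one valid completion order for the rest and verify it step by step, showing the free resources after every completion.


Deadlocked: J6, J5, J7 and J4.
Key observation: the wall is type-C units: completing J1, J3, J2 brings the pool only to (0, 5, 3), and all the rest need more.
One completion order for the rest: J1, J3, J2. Check, step by step:
  pool = (0, 3, 0)
  J1: need (0, 3, 0) fits (0, 3, 0); releases (0, 0, 1), pool now (0, 3, 1)
  J3: need (0, 1, 1) fits (0, 3, 1); releases (0, 0, 1), pool now (0, 3, 2)
  J2: need (0, 3, 1) fits (0, 3, 2); releases (0, 2, 1), pool now (0, 5, 3)
None of the blocked processes ever fits:
  J6 still needs (1, 8, 6) but only (0, 5, 3) is free — short on type-C units, type-B units and type-D units
  J5 still needs (4, 8, 2) but only (0, 5, 3) is free — short on type-C units and type-B units
  J7 still needs (5, 6, 5) but only (0, 5, 3) is free — short on type-C units, type-B units and type-D units
  J4 still needs (5, 6, 5) but only (0, 5, 3) is free — short on type-C units, type-B units and type-D units


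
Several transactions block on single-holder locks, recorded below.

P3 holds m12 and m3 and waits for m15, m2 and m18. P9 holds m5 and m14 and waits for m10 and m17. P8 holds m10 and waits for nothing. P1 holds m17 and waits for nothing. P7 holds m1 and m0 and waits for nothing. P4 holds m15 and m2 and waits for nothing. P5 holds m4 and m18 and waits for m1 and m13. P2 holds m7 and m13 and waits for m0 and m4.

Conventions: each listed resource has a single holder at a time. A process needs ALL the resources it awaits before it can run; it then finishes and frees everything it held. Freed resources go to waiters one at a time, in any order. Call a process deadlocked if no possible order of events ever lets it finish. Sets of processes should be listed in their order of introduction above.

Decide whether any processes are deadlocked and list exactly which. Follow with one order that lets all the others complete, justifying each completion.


Deadlocked set: P3, P5 and P2.
Key observation: P5 -> P2 -> P5 is a circular wait — nothing in it can go first; P3 waits into the deadlock from upstream.
The rest can finish in the order P4, P8, P7, P1, P9.
Step-by-step check:
  run P4 (it waits on nothing); releases m15 and m2
  run P8 (it waits on nothing); releases m10
  run P7 (it waits on nothing); releases m1 and m0
  run P1 (it waits on nothing); releases m17
  run P9 (all its waits — m10 and m17 — are resolved); releases m5 and m14


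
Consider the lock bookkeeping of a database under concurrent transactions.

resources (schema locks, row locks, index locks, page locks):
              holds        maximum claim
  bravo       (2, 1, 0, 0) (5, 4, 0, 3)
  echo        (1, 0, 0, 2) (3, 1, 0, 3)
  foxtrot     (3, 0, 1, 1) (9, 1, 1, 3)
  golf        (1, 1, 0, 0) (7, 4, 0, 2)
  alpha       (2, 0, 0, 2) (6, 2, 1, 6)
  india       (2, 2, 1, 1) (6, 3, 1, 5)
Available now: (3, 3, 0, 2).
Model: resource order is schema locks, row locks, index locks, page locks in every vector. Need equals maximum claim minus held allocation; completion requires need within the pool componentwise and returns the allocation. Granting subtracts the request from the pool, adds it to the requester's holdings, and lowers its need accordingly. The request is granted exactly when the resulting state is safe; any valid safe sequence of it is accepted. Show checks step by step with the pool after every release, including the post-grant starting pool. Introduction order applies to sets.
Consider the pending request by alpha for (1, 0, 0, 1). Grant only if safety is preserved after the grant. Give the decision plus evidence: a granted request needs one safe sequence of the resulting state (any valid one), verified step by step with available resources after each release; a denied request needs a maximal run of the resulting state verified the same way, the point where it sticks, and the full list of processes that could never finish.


DENY. Granting would leave the state unsafe.
Key observation: after echo, bravo the pool peaks at (5, 4, 0, 3), and each blocked process is short somewhere: foxtrot on schema locks; golf on schema locks; alpha on index locks; india on page locks.
Pretend the grant happened; the run echo, bravo goes as far as possible. Check, step by step:
  pool = (2, 3, 0, 1)
  echo: need (2, 1, 0, 1) fits (2, 3, 0, 1); releases (1, 0, 0, 2), pool now (3, 3, 0, 3)
  bravo: need (3, 3, 0, 3) fits (3, 3, 0, 3); releases (2, 1, 0, 0), pool now (5, 4, 0, 3)
  foxtrot cannot run: need (6, 1, 0, 2) vs free (5, 4, 0, 3) (insufficient schema locks)
  golf cannot run: need (6, 3, 0, 2) vs free (5, 4, 0, 3) (insufficient schema locks)
  alpha cannot run: need (3, 2, 1, 3) vs free (5, 4, 0, 3) (insufficient index locks)
  india cannot run: need (4, 1, 0, 4) vs free (5, 4, 0, 3) (insufficient page locks)
Post-grant, the permanently blocked set is foxtrot, golf, alpha and india.


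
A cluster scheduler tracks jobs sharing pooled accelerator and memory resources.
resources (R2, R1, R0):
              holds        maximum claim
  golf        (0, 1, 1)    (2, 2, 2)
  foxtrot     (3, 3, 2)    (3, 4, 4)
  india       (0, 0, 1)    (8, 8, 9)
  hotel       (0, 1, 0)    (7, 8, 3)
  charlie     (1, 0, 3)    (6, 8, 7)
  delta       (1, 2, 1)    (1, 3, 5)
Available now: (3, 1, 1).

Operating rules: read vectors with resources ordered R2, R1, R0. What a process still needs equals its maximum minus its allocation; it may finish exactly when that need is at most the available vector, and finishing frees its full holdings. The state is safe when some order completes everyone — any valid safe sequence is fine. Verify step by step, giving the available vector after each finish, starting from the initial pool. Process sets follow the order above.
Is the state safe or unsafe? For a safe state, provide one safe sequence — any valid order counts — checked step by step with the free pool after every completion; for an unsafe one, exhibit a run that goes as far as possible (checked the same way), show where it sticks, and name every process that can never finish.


The state is SAFE; one workable sequence: golf, foxtrot, delta, hotel, charlie, india.
Key observation: the first exact fit in this order is golf — it needs (2, 1, 1) with (3, 1, 1) free, meeting a requested resource to the last unit.
Verifying each step:
  pool = (3, 1, 1)
  golf needs (2, 1, 1) <= (3, 1, 1) -> finishes; pool += (0, 1, 1) = (3, 2, 2)
  foxtrot needs (0, 1, 2) <= (3, 2, 2) -> finishes; pool += (3, 3, 2) = (6, 5, 4)
  delta needs (0, 1, 4) <= (6, 5, 4) -> finishes; pool += (1, 2, 1) = (7, 7, 5)
  hotel needs (7, 7, 3) <= (7, 7, 5) -> finishes; pool += (0, 1, 0) = (7, 8, 5)
  charlie needs (5, 8, 4) <= (7, 8, 5) -> finishes; pool += (1, 0, 3) = (8, 8, 8)
  india needs (8, 8, 8) <= (8, 8, 8) -> finishes; pool += (0, 0, 1) = (8, 8, 9)


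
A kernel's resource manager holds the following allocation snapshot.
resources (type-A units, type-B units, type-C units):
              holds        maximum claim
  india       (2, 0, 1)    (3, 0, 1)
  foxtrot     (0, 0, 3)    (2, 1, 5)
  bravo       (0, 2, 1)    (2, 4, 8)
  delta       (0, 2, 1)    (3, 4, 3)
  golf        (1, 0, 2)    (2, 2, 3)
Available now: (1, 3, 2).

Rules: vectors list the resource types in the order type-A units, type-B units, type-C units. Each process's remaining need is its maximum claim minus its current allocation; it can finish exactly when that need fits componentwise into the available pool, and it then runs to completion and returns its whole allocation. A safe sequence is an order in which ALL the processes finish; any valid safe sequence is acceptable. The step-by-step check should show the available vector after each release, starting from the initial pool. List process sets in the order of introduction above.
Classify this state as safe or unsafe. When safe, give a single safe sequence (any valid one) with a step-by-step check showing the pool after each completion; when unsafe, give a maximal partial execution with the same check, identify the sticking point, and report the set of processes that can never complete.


SAFE, for example via the order india, delta, foxtrot, bravo, golf.
Key observation: reading the order forward, india is the first process whose need (1, 0, 0) meets the free pool (1, 3, 2) exactly on a resource it requests.
Check, step by step:
  pool = (1, 3, 2)
  india needs (1, 0, 0) <= (1, 3, 2) -> finishes; pool += (2, 0, 1) = (3, 3, 3)
  delta needs (3, 2, 2) <= (3, 3, 3) -> finishes; pool += (0, 2, 1) = (3, 5, 4)
  foxtrot needs (2, 1, 2) <= (3, 5, 4) -> finishes; pool += (0, 0, 3) = (3, 5, 7)
  bravo needs (2, 2, 7) <= (3, 5, 7) -> finishes; pool += (0, 2, 1) = (3, 7, 8)
  golf needs (1, 2, 1) <= (3, 7, 8) -> finishes; pool += (1, 0, 2) = (4, 7, 10)


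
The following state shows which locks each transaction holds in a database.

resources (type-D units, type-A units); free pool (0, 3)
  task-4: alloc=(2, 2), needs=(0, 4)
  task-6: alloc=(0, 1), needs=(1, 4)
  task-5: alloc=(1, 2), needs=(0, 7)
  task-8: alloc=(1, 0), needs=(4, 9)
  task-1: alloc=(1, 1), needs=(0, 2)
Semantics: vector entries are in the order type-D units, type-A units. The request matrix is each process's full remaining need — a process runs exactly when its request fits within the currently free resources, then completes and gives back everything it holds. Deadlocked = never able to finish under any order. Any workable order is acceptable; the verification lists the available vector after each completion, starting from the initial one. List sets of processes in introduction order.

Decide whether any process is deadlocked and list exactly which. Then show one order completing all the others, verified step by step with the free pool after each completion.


The deadlocked set is empty.
Key observation: starting with task-1, each completion frees enough for the next — no one is permanently blocked.
The rest can finish in the order task-1, task-4, task-6, task-5, task-8. Walking it through:
  pool = (0, 3)
  run task-1 (needs (0, 2), free (0, 3)); after release of (1, 1) the pool is (1, 4)
  run task-4 (needs (0, 4), free (1, 4)); after release of (2, 2) the pool is (3, 6)
  run task-6 (needs (1, 4), free (3, 6)); after release of (0, 1) the pool is (3, 7)
  run task-5 (needs (0, 7), free (3, 7)); after release of (1, 2) the pool is (4, 9)
  run task-8 (needs (4, 9), free (4, 9)); after release of (1, 0) the pool is (5, 9)


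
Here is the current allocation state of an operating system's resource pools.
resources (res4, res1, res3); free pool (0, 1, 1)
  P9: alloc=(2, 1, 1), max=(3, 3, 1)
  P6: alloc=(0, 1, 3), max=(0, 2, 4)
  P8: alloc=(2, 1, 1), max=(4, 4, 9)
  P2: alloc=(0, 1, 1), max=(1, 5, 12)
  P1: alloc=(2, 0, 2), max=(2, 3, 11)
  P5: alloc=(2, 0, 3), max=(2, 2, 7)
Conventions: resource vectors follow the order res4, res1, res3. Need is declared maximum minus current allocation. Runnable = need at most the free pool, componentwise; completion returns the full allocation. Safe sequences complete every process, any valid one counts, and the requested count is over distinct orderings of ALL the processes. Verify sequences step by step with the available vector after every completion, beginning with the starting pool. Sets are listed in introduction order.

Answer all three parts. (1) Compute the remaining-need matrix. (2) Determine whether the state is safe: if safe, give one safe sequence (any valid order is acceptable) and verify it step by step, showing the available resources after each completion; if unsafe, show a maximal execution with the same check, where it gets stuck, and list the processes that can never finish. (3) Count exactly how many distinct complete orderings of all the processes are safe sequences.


(1) Remaining need (order res4, res1, res3):
  P9: (1, 2, 0)
  P6: (0, 1, 1)
  P8: (2, 3, 8)
  P2: (1, 4, 11)
  P1: (0, 3, 9)
  P5: (0, 2, 4)
(2) SAFE — a valid safe sequence is P6, P5, P9, P8, P1, P2.
Key observation: the first exact fit in this order is P6 — it needs (0, 1, 1) with (0, 1, 1) free, meeting a requested resource to the last unit.
Step-by-step check:
  pool = (0, 1, 1)
  run P6 (needs (0, 1, 1), free (0, 1, 1)); after release of (0, 1, 3) the pool is (0, 2, 4)
  run P5 (needs (0, 2, 4), free (0, 2, 4)); after release of (2, 0, 3) the pool is (2, 2, 7)
  run P9 (needs (1, 2, 0), free (2, 2, 7)); after release of (2, 1, 1) the pool is (4, 3, 8)
  run P8 (needs (2, 3, 8), free (4, 3, 8)); after release of (2, 1, 1) the pool is (6, 4, 9)
  run P1 (needs (0, 3, 9), free (6, 4, 9)); after release of (2, 0, 2) the pool is (8, 4, 11)
  run P2 (needs (1, 4, 11), free (8, 4, 11)); after release of (0, 1, 1) the pool is (8, 5, 12)
(3) Exactly 1 of the possible complete orderings is a safe sequence.
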